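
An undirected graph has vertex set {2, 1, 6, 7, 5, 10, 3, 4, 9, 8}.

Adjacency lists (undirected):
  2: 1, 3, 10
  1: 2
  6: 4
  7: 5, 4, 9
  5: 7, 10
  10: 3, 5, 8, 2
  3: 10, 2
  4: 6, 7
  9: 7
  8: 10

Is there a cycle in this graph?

DFS, tracking each vertex's parent; an edge to a visited non-parent vertex closes a cycle.
Start from 8:
visit 8 (parent –)
  visit 10 (parent 8)
    visit 3 (parent 10)
      3–10: parent, skip
      visit 2 (parent 3)
        visit 1 (parent 2)
          1–2: parent, skip
        2–3: parent, skip
        2–10: 10 visited and ≠ parent → cycle
Cycle: 10 – 3 – 2 – 10.

Yes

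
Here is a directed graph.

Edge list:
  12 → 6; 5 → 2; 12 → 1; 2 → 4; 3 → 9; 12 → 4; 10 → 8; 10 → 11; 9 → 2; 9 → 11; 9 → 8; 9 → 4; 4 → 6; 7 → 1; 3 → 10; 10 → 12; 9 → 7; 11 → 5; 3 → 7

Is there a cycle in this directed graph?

No

DFS with white/gray/black marking, starting from 1:
1 gray
1 black
2 gray
  4 gray
    6 gray
    6 black
  4 black
2 black
3 gray
  9 gray
    9→2: 2 black — skip
    9→4: 4 black — skip
    8 gray
    8 black
    7 gray
      7→1: 1 black — skip
    7 black
    11 gray
      5 gray
        5→2: 2 black — skip
      5 black
    11 black
  9 black
  10 gray
    10→8: 8 black — skip
    12 gray
      12→1: 1 black — skip
      12→4: 4 black — skip
      12→6: 6 black — skip
    12 black
    10→11: 11 black — skip
  10 black
  3→7: 7 black — skip
3 black
Every edge goes to a white or black vertex — no back edge, so the graph is acyclic.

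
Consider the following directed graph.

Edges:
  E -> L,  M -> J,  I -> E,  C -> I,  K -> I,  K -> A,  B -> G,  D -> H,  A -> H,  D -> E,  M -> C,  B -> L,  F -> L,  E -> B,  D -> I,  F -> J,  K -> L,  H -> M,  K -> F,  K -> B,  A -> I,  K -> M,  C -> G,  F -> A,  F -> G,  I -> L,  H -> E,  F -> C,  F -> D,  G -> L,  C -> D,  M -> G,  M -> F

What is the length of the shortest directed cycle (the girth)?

For each vertex v, BFS finds the shortest path from v back to v.
The shortest such closed walk is A → H → M → F → A, length 4.

4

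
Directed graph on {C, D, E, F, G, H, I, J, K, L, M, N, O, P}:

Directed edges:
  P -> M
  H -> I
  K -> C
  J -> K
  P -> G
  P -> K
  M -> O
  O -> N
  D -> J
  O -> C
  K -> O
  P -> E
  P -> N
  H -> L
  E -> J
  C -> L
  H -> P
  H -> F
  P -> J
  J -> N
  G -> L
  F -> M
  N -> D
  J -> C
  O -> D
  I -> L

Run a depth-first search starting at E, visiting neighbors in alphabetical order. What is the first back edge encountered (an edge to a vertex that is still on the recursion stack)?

D->J

DFS from E (visiting neighbors in alphabetical order); mark gray on enter, black on exit:
E gray
  J gray
    C gray
      L gray
      L black
    C black
    K gray
      K→C: C black — skip
      O gray
        O→C: C black — skip
        D gray
          D→J: J is gray → back edge
First back edge: D → J.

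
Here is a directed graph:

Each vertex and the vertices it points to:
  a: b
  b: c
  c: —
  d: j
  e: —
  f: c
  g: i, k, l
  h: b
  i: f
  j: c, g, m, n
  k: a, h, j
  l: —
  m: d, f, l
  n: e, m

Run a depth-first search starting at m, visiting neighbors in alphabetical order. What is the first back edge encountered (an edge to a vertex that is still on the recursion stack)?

k->j

DFS from m (visiting neighbors in alphabetical order); mark gray on enter, black on exit:
m gray
  d gray
    j gray
      c gray
      c black
      g gray
        i gray
          f gray
            f→c: c black — skip
          f black
        i black
        k gray
          a gray
            b gray
              b→c: c black — skip
            b black
          a black
          h gray
            h→b: b black — skip
          h black
          k→j: j is gray → back edge
First back edge: k → j.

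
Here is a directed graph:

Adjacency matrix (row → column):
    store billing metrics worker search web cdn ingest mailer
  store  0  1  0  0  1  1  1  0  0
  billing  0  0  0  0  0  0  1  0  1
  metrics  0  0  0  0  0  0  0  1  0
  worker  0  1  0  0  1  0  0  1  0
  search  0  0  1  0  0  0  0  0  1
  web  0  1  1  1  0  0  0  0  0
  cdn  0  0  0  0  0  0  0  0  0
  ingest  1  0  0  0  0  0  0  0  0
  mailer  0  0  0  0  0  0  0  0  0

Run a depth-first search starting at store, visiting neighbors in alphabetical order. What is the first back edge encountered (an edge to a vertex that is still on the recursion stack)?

DFS from store (visiting neighbors in alphabetical order); mark gray on enter, black on exit:
store gray
  billing gray
    cdn gray
    cdn black
    mailer gray
    mailer black
  billing black
  store→cdn: cdn black — skip
  search gray
    search→mailer: mailer black — skip
    metrics gray
      ingest gray
        ingest→store: store is gray → back edge
First back edge: ingest → store.

ingest->store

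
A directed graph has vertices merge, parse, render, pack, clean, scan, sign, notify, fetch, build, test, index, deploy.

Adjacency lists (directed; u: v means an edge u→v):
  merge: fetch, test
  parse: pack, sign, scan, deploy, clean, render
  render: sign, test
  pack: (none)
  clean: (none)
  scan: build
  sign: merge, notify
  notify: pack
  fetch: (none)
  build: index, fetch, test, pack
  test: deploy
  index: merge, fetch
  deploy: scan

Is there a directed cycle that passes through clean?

No

clean lies on a cycle iff there is a path from clean back to itself.
Exploring from clean, it never reaches itself; equivalently, its strongly connected component is a singleton.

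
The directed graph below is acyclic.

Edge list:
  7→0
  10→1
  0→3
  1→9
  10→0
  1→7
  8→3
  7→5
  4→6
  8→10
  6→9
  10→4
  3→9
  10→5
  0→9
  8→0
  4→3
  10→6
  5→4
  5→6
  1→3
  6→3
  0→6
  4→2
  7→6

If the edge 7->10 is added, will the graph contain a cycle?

Yes

Adding 7→10 creates a cycle iff 10 can already reach 7.
Path from 10: 10 → 1 → 7.
So 10 → … → 7 → 10 is a cycle.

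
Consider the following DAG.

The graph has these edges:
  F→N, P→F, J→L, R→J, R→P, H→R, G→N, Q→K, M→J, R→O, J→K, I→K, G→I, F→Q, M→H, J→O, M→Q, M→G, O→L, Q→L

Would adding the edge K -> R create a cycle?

Adding K→R creates a cycle iff R can already reach K.
Path from R: R → J → K.
So R → … → K → R is a cycle.

Yes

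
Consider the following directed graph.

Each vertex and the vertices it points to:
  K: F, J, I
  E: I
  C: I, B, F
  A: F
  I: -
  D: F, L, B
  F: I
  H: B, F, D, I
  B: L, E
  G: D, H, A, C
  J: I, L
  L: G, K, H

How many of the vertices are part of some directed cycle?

A vertex is on a directed cycle iff it belongs to a strongly connected component of size ≥ 2 (or has a self-loop).
The vertices on cycles are {B, C, D, G, H, J, K, L} — 8 in total.

8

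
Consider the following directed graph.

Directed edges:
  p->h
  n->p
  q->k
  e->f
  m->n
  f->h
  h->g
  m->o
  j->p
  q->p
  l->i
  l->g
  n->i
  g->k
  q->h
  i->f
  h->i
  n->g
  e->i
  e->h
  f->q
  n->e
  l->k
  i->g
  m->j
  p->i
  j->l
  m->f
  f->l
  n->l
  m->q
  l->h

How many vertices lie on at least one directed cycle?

6

A vertex is on a directed cycle iff it belongs to a strongly connected component of size ≥ 2 (or has a self-loop).
The vertices on cycles are {f, h, i, l, p, q} — 6 in total.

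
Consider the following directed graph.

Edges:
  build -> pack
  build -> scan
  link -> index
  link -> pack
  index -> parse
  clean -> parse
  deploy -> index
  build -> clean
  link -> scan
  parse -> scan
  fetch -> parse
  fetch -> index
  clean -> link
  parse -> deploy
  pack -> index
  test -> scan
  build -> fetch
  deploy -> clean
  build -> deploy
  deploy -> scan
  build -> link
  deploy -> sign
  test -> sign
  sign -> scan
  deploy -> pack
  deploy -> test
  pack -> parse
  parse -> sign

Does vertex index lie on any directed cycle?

index is on a cycle iff index can reach itself via ≥1 edge.
index → parse → deploy → index — yes.

Yes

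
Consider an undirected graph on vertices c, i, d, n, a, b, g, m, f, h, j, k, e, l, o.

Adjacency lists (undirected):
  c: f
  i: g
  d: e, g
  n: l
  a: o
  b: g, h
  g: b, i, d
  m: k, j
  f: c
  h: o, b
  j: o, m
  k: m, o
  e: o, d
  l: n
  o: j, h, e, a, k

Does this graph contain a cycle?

DFS, tracking each vertex's parent; an edge to a visited non-parent vertex closes a cycle.
Start from i:
visit i (parent –)
  visit g (parent i)
    visit b (parent g)
      b–g: parent, skip
      visit h (parent b)
        visit o (parent h)
          visit j (parent o)
            j–o: parent, skip
            visit m (parent j)
              visit k (parent m)
                k–m: parent, skip
                k–o: o visited and ≠ parent → cycle
Cycle: o – j – m – k – o.

Yes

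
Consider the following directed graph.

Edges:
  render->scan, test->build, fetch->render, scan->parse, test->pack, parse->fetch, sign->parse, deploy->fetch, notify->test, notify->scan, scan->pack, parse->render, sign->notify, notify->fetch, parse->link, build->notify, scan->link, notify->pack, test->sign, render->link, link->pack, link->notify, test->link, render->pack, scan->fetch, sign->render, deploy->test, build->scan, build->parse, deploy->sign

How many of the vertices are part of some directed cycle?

A vertex is on a directed cycle iff it belongs to a strongly connected component of size ≥ 2 (or has a self-loop).
The vertices on cycles are {link, scan, sign, test, build, fetch, parse, notify, render} — 9 in total.

9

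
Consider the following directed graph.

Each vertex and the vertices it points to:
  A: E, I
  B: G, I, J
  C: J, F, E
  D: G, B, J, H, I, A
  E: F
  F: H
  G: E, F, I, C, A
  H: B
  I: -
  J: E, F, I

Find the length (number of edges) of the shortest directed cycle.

For each vertex v, BFS finds the shortest path from v back to v.
The shortest such closed walk is G → F → H → B → G, length 4.

4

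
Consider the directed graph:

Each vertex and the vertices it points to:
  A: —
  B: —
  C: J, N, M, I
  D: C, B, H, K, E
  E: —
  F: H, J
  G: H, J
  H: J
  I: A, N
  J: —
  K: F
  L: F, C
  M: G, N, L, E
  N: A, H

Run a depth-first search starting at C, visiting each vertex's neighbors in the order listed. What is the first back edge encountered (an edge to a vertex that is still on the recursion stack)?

L->C

DFS from C (visiting each vertex's neighbors in the order listed); mark gray on enter, black on exit:
C gray
  J gray
  J black
  N gray
    A gray
    A black
    H gray
      H→J: J black — skip
    H black
  N black
  M gray
    G gray
      G→H: H black — skip
      G→J: J black — skip
    G black
    M→N: N black — skip
    L gray
      F gray
        F→H: H black — skip
        F→J: J black — skip
      F black
      L→C: C is gray → back edge
First back edge: L → C.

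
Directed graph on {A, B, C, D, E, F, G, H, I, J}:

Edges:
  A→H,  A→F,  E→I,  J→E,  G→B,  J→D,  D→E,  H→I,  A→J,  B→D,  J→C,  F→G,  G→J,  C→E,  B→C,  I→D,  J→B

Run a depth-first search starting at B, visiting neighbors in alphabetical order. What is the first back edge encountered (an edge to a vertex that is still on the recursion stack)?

DFS from B (visiting neighbors in alphabetical order); mark gray on enter, black on exit:
B gray
  C gray
    E gray
      I gray
        D gray
          D→E: E is gray → back edge
First back edge: D → E.

D->E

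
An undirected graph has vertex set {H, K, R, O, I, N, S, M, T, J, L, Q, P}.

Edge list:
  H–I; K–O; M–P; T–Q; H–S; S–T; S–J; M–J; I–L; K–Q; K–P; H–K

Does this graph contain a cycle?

DFS, tracking each vertex's parent; an edge to a visited non-parent vertex closes a cycle.
Start from J:
visit J (parent –)
  visit S (parent J)
    S–J: parent, skip
    visit T (parent S)
      visit Q (parent T)
        visit K (parent Q)
          visit H (parent K)
            H–K: parent, skip
            visit I (parent H)
              I–H: parent, skip
              visit L (parent I)
                L–I: parent, skip
            H–S: S visited and ≠ parent → cycle
Cycle: S – T – Q – K – H – S.

Yes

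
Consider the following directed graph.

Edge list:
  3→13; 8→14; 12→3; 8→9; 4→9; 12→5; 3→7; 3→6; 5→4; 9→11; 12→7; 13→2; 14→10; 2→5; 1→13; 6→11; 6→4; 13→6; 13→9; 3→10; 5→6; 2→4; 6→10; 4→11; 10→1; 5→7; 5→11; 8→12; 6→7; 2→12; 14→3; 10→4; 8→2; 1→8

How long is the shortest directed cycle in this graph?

For each vertex v, BFS finds the shortest path from v back to v.
The shortest such closed walk is 1 → 8 → 14 → 10 → 1, length 4.

4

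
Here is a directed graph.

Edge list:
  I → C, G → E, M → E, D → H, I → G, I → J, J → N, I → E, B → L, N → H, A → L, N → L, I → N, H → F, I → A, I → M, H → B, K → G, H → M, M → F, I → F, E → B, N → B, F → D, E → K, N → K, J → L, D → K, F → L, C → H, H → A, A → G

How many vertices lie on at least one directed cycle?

7

A vertex is on a directed cycle iff it belongs to a strongly connected component of size ≥ 2 (or has a self-loop).
The vertices on cycles are {D, E, F, G, H, K, M} — 7 in total.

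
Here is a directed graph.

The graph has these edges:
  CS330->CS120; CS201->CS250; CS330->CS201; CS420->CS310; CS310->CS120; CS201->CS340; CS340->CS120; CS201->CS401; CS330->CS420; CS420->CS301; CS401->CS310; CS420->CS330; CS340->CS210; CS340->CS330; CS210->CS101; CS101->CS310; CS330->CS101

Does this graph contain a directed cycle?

Yes

DFS with white/gray/black marking, starting from CS401:
CS401 gray
  CS310 gray
    CS120 gray
    CS120 black
  CS310 black
CS401 black
CS420 gray
  CS420→CS310: CS310 black — skip
  CS301 gray
  CS301 black
  CS330 gray
    CS330→CS120: CS120 black — skip
    CS101 gray
      CS101→CS310: CS310 black — skip
    CS101 black
    CS201 gray
      CS201→CS401: CS401 black — skip
      CS340 gray
        CS340→CS120: CS120 black — skip
        CS210 gray
          CS210→CS101: CS101 black — skip
        CS210 black
        CS340→CS330: CS330 is gray → back edge
Back edge found, so a cycle exists: CS330 → CS201 → CS340 → CS330.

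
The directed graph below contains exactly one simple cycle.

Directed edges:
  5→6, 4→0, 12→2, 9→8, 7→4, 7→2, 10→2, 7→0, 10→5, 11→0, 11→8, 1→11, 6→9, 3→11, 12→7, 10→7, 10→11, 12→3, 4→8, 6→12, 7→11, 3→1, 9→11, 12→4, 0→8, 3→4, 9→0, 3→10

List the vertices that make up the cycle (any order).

3, 5, 6, 10, 12

DFS with gray/black marking from 3:
3 gray
  11 gray
    0 gray
      8 gray
      8 black
    0 black
    11→8: 8 black — skip
  11 black
  10 gray
    10→11: 11 black — skip
    2 gray
    2 black
    7 gray
      7→11: 11 black — skip
      4 gray
        4→8: 8 black — skip
        4→0: 0 black — skip
      4 black
      7→2: 2 black — skip
      7→0: 0 black — skip
    7 black
    5 gray
      6 gray
        9 gray
          9→0: 0 black — skip
          9→11: 11 black — skip
          9→8: 8 black — skip
        9 black
        12 gray
          12→2: 2 black — skip
          12→7: 7 black — skip
          12→4: 4 black — skip
          12→3: 3 is gray → back edge
Back edge closes the cycle 3 → 10 → 5 → 6 → 12 → 3; its vertices are {3, 5, 6, 10, 12}.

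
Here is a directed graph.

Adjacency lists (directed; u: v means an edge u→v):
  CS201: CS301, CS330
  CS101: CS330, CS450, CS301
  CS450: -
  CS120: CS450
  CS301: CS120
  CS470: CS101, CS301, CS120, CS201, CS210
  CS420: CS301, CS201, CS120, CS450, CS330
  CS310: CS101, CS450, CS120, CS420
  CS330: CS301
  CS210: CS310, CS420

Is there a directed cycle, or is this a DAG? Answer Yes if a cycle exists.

No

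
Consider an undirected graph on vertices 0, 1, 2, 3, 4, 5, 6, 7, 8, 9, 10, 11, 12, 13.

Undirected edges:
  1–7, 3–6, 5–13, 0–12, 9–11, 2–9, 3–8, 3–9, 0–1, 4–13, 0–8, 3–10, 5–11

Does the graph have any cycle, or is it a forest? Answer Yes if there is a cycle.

No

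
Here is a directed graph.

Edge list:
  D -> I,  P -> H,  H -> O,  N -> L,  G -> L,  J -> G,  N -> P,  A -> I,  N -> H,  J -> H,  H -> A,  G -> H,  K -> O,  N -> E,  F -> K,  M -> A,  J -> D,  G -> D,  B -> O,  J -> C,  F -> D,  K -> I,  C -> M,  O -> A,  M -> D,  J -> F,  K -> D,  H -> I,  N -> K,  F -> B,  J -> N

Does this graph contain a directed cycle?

No

DFS with white/gray/black marking, starting from I:
I gray
I black
A gray
  A→I: I black — skip
A black
B gray
  O gray
    O→A: A black — skip
  O black
B black
C gray
  M gray
    D gray
      D→I: I black — skip
    D black
    M→A: A black — skip
  M black
C black
E gray
E black
F gray
  F→D: D black — skip
  F→B: B black — skip
  K gray
    K→D: D black — skip
    K→I: I black — skip
    K→O: O black — skip
  K black
F black
G gray
  L gray
  L black
  H gray
    H→I: I black — skip
    H→A: A black — skip
    H→O: O black — skip
  H black
  G→D: D black — skip
G black
J gray
  J→C: C black — skip
  J→H: H black — skip
  J→G: G black — skip
  J→F: F black — skip
  N gray
    P gray
      P→H: H black — skip
    P black
    N→H: H black — skip
    N→L: L black — skip
    N→E: E black — skip
    N→K: K black — skip
  N black
  J→D: D black — skip
J black
Every edge goes to a white or black vertex — no back edge, so the graph is acyclic.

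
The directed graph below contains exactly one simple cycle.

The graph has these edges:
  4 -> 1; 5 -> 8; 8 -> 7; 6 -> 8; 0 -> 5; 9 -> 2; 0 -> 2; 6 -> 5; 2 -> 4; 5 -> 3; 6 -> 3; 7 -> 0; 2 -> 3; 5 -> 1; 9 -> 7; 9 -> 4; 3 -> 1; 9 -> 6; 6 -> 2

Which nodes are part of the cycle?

0, 5, 7, 8

DFS with gray/black marking from 7:
7 gray
  0 gray
    5 gray
      1 gray
      1 black
      8 gray
        8→7: 7 is gray → back edge
Back edge closes the cycle 7 → 0 → 5 → 8 → 7; its vertices are {0, 5, 7, 8}.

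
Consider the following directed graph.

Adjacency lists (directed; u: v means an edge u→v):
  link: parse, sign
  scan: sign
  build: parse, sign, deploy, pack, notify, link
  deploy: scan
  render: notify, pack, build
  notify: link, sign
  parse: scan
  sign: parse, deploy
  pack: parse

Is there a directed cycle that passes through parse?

Yes

parse is on a cycle iff parse can reach itself via ≥1 edge.
parse → scan → sign → parse — yes.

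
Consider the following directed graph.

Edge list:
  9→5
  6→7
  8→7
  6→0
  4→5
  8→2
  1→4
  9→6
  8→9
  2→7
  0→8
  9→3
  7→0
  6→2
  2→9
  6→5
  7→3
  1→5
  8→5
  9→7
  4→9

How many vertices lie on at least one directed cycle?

6

A vertex is on a directed cycle iff it belongs to a strongly connected component of size ≥ 2 (or has a self-loop).
The vertices on cycles are {0, 2, 6, 7, 8, 9} — 6 in total.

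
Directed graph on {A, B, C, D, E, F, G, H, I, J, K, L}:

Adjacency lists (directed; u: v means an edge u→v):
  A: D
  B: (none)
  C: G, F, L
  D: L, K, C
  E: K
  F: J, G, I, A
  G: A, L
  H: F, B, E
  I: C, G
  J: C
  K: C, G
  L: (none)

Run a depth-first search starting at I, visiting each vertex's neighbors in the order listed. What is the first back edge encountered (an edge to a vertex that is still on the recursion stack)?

DFS from I (visiting each vertex's neighbors in the order listed); mark gray on enter, black on exit:
I gray
  C gray
    G gray
      A gray
        D gray
          L gray
          L black
          K gray
            K→C: C is gray → back edge
First back edge: K → C.

K->C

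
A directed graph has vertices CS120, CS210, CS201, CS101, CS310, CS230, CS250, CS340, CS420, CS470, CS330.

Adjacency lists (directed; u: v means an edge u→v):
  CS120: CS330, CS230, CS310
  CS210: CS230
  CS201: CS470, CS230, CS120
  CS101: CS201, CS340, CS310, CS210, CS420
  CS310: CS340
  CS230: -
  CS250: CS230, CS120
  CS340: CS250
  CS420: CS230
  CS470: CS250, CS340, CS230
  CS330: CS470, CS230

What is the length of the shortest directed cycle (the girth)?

For each vertex v, BFS finds the shortest path from v back to v.
The shortest such closed walk is CS310 → CS340 → CS250 → CS120 → CS310, length 4.

4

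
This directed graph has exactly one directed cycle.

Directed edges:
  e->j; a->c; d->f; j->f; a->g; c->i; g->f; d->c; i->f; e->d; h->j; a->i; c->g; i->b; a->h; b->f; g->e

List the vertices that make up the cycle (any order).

DFS with gray/black marking from c:
c gray
  i gray
    f gray
    f black
    b gray
      b→f: f black — skip
    b black
  i black
  g gray
    e gray
      j gray
        j→f: f black — skip
      j black
      d gray
        d→f: f black — skip
        d→c: c is gray → back edge
Back edge closes the cycle c → g → e → d → c; its vertices are {c, d, e, g}.

c, d, e, g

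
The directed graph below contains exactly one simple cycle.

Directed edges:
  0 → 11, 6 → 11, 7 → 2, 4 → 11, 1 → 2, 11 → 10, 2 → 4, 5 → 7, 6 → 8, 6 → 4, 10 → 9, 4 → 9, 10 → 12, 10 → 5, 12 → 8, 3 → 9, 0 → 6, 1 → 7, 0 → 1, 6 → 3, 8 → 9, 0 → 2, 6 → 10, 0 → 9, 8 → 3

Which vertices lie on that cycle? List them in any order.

DFS with gray/black marking from 11:
11 gray
  10 gray
    12 gray
      8 gray
        9 gray
        9 black
        3 gray
          3→9: 9 black — skip
        3 black
      8 black
    12 black
    5 gray
      7 gray
        2 gray
          4 gray
            4→9: 9 black — skip
            4→11: 11 is gray → back edge
Back edge closes the cycle 11 → 10 → 5 → 7 → 2 → 4 → 11; its vertices are {2, 4, 5, 7, 10, 11}.

2, 4, 5, 7, 10, 11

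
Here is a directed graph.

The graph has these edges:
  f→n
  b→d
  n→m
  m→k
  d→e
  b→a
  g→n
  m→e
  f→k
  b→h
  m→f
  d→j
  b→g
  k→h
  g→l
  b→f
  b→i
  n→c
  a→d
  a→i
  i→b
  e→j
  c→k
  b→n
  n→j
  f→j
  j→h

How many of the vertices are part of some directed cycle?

A vertex is on a directed cycle iff it belongs to a strongly connected component of size ≥ 2 (or has a self-loop).
The vertices on cycles are {a, b, f, i, m, n} — 6 in total.

6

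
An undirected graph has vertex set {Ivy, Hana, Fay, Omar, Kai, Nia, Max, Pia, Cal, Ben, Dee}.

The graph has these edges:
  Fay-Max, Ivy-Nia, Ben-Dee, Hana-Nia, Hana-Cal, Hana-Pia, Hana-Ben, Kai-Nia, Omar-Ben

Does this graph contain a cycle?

DFS, tracking each vertex's parent; an edge to a visited non-parent vertex closes a cycle.
Start from Hana:
visit Hana (parent –)
  visit Pia (parent Hana)
    Pia–Hana: parent, skip
  visit Nia (parent Hana)
    visit Kai (parent Nia)
      Kai–Nia: parent, skip
    visit Ivy (parent Nia)
      Ivy–Nia: parent, skip
    Nia–Hana: parent, skip
  visit Ben (parent Hana)
    Ben–Hana: parent, skip
    visit Dee (parent Ben)
      Dee–Ben: parent, skip
    visit Omar (parent Ben)
      Omar–Ben: parent, skip
  visit Cal (parent Hana)
    Cal–Hana: parent, skip
visit Fay (parent –)
  visit Max (parent Fay)
    Max–Fay: parent, skip
No non-parent visited neighbor found — the graph is a forest.

No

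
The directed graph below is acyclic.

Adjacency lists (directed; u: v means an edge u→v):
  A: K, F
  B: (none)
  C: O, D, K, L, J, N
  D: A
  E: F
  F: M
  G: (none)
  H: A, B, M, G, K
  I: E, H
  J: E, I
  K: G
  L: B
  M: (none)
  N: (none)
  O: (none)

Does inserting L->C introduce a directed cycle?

Adding L→C creates a cycle iff C can already reach L.
Path from C: C → L.
So C → … → L → C is a cycle.

Yes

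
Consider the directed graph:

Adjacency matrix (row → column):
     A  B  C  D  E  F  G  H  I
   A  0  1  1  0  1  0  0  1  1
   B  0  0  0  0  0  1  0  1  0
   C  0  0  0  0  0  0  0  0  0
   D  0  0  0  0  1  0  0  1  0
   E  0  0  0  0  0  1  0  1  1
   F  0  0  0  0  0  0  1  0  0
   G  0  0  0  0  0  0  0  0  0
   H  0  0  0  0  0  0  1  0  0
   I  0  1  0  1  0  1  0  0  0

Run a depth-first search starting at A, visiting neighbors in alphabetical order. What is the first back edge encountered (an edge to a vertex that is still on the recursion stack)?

D→E

DFS from A (visiting neighbors in alphabetical order); mark gray on enter, black on exit:
A gray
  B gray
    F gray
      G gray
      G black
    F black
    H gray
      H→G: G black — skip
    H black
  B black
  C gray
  C black
  E gray
    E→F: F black — skip
    E→H: H black — skip
    I gray
      I→B: B black — skip
      D gray
        D→E: E is gray → back edge
First back edge: D → E.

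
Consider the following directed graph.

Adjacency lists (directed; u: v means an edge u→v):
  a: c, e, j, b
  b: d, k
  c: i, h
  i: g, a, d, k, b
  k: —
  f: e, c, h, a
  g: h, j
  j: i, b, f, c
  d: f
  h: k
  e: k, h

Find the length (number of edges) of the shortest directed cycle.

For each vertex v, BFS finds the shortest path from v back to v.
The shortest such closed walk is j → f → a → j, length 3.

3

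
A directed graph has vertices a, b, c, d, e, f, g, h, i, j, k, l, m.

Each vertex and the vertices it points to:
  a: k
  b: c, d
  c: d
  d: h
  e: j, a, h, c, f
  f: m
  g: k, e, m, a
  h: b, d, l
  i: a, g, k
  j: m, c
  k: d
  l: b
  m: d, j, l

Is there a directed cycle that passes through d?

d is on a cycle iff d can reach itself via ≥1 edge.
d → h → d — yes.

Yes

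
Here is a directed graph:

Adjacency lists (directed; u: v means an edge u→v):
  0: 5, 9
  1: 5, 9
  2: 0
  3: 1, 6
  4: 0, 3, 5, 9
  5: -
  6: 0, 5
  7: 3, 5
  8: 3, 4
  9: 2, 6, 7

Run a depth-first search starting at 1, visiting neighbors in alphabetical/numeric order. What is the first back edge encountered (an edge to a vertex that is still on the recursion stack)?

0->9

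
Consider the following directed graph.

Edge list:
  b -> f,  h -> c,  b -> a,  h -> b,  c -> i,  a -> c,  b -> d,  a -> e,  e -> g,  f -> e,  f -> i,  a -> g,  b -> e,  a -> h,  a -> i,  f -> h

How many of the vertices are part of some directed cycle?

4

A vertex is on a directed cycle iff it belongs to a strongly connected component of size ≥ 2 (or has a self-loop).
The vertices on cycles are {a, b, f, h} — 4 in total.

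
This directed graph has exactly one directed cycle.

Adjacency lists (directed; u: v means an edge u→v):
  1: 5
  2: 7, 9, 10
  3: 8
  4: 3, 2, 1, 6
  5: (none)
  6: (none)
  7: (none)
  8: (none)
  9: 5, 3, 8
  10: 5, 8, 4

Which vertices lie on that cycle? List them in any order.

DFS with gray/black marking from 4:
4 gray
  3 gray
    8 gray
    8 black
  3 black
  2 gray
    7 gray
    7 black
    9 gray
      5 gray
      5 black
      9→3: 3 black — skip
      9→8: 8 black — skip
    9 black
    10 gray
      10→5: 5 black — skip
      10→8: 8 black — skip
      10→4: 4 is gray → back edge
Back edge closes the cycle 4 → 2 → 10 → 4; its vertices are {2, 4, 10}.

2, 4, 10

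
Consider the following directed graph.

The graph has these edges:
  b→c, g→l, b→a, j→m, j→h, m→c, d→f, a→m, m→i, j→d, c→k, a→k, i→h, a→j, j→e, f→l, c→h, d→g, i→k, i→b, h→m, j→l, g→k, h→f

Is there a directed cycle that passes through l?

No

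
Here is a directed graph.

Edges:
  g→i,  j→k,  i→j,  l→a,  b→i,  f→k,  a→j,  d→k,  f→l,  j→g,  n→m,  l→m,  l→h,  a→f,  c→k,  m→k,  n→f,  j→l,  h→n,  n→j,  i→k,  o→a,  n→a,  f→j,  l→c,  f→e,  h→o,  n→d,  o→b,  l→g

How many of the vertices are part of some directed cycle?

10

A vertex is on a directed cycle iff it belongs to a strongly connected component of size ≥ 2 (or has a self-loop).
The vertices on cycles are {a, b, f, g, h, i, j, l, n, o} — 10 in total.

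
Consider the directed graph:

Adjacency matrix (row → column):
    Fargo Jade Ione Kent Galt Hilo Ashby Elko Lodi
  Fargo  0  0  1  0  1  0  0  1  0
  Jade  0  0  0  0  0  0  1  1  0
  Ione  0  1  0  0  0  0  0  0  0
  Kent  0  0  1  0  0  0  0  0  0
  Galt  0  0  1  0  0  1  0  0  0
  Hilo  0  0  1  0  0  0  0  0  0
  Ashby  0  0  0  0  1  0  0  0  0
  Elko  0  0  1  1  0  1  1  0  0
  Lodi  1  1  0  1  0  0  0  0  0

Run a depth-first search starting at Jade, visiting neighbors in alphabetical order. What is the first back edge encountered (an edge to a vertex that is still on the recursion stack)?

Ione→Jade

DFS from Jade (visiting neighbors in alphabetical order); mark gray on enter, black on exit:
Jade gray
  Ashby gray
    Galt gray
      Hilo gray
        Ione gray
          Ione→Jade: Jade is gray → back edge
First back edge: Ione → Jade.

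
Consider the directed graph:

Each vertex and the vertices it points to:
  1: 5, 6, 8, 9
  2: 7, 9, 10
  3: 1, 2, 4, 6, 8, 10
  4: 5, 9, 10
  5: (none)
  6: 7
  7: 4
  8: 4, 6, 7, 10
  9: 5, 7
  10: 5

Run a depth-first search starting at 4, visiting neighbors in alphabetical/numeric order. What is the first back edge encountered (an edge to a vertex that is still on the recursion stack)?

DFS from 4 (visiting neighbors in alphabetical/numeric order); mark gray on enter, black on exit:
4 gray
  5 gray
  5 black
  9 gray
    9→5: 5 black — skip
    7 gray
      7→4: 4 is gray → back edge
First back edge: 7 → 4.

7→4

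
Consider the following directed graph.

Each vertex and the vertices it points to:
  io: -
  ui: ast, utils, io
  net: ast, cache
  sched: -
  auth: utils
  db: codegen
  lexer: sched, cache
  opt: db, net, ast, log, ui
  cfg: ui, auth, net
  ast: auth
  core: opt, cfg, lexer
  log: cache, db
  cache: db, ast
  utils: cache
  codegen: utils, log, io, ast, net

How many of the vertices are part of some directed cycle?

8

A vertex is on a directed cycle iff it belongs to a strongly connected component of size ≥ 2 (or has a self-loop).
The vertices on cycles are {db, ast, log, net, auth, cache, utils, codegen} — 8 in total.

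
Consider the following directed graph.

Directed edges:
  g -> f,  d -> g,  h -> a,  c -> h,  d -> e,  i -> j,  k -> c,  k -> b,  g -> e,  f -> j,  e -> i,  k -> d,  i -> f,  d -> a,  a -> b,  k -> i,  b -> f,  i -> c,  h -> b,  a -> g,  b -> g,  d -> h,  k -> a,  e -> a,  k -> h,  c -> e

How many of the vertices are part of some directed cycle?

7

A vertex is on a directed cycle iff it belongs to a strongly connected component of size ≥ 2 (or has a self-loop).
The vertices on cycles are {a, b, c, e, g, h, i} — 7 in total.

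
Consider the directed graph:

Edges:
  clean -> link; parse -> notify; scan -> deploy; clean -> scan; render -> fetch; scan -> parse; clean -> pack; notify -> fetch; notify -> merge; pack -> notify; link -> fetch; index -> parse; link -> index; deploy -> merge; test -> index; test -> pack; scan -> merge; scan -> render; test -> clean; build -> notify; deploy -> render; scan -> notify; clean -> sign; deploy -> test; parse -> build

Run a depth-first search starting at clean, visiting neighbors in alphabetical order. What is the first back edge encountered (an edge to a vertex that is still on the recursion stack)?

test→clean

DFS from clean (visiting neighbors in alphabetical order); mark gray on enter, black on exit:
clean gray
  link gray
    fetch gray
    fetch black
    index gray
      parse gray
        build gray
          notify gray
            notify→fetch: fetch black — skip
            merge gray
            merge black
          notify black
        build black
        parse→notify: notify black — skip
      parse black
    index black
  link black
  pack gray
    pack→notify: notify black — skip
  pack black
  scan gray
    deploy gray
      deploy→merge: merge black — skip
      render gray
        render→fetch: fetch black — skip
      render black
      test gray
        test→clean: clean is gray → back edge
First back edge: test → clean.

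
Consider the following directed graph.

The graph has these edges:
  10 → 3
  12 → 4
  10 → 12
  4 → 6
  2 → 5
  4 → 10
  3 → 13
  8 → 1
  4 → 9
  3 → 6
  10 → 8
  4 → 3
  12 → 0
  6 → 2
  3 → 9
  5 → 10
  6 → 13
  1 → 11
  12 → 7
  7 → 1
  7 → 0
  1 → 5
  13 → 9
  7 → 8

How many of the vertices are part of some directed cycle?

A vertex is on a directed cycle iff it belongs to a strongly connected component of size ≥ 2 (or has a self-loop).
The vertices on cycles are {1, 2, 3, 4, 5, 6, 7, 8, 10, 12} — 10 in total.

10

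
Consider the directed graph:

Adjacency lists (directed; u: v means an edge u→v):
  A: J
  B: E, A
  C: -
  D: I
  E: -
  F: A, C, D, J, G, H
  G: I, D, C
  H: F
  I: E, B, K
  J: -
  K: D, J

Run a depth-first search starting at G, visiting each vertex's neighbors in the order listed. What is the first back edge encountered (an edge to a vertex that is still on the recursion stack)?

DFS from G (visiting each vertex's neighbors in the order listed); mark gray on enter, black on exit:
G gray
  I gray
    E gray
    E black
    B gray
      B→E: E black — skip
      A gray
        J gray
        J black
      A black
    B black
    K gray
      D gray
        D→I: I is gray → back edge
First back edge: D → I.

D->I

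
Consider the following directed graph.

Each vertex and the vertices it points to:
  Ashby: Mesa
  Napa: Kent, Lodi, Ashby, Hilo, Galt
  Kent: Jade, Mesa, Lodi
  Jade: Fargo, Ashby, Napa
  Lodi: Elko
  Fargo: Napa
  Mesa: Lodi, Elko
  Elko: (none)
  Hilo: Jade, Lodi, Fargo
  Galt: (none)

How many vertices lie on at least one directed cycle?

A vertex is on a directed cycle iff it belongs to a strongly connected component of size ≥ 2 (or has a self-loop).
The vertices on cycles are {Hilo, Jade, Kent, Napa, Fargo} — 5 in total.

5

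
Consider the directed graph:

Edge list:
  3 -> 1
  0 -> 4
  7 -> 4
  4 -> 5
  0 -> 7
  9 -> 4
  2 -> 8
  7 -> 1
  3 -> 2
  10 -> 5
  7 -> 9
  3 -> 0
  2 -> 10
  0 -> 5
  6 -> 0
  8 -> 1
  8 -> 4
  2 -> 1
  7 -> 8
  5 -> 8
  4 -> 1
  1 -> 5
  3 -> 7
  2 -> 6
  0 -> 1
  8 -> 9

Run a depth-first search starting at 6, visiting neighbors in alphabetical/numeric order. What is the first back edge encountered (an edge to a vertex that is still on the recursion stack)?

DFS from 6 (visiting neighbors in alphabetical/numeric order); mark gray on enter, black on exit:
6 gray
  0 gray
    1 gray
      5 gray
        8 gray
          8→1: 1 is gray → back edge
First back edge: 8 → 1.

8->1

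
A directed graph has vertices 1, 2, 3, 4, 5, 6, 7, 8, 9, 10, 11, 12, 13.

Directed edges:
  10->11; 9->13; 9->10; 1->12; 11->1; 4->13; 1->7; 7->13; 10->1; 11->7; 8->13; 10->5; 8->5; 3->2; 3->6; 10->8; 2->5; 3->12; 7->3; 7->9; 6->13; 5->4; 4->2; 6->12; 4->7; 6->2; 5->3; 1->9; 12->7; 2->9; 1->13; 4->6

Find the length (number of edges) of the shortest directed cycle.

3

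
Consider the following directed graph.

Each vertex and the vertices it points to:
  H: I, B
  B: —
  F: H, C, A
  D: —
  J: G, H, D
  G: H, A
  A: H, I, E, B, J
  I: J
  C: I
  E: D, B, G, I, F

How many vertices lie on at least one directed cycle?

8

A vertex is on a directed cycle iff it belongs to a strongly connected component of size ≥ 2 (or has a self-loop).
The vertices on cycles are {A, C, E, F, G, H, I, J} — 8 in total.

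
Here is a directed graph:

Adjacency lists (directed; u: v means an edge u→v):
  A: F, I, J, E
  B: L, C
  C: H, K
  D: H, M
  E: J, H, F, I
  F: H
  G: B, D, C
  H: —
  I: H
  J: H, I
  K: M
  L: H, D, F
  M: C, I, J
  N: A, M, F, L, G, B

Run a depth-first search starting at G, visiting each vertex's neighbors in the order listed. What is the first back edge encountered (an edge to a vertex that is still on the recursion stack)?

K→M

DFS from G (visiting each vertex's neighbors in the order listed); mark gray on enter, black on exit:
G gray
  B gray
    L gray
      H gray
      H black
      D gray
        D→H: H black — skip
        M gray
          C gray
            C→H: H black — skip
            K gray
              K→M: M is gray → back edge
First back edge: K → M.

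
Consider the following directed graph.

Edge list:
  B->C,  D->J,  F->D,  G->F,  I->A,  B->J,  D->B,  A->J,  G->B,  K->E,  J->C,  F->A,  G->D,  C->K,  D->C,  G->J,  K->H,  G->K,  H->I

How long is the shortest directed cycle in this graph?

For each vertex v, BFS finds the shortest path from v back to v.
The shortest such closed walk is K → H → I → A → J → C → K, length 6.

6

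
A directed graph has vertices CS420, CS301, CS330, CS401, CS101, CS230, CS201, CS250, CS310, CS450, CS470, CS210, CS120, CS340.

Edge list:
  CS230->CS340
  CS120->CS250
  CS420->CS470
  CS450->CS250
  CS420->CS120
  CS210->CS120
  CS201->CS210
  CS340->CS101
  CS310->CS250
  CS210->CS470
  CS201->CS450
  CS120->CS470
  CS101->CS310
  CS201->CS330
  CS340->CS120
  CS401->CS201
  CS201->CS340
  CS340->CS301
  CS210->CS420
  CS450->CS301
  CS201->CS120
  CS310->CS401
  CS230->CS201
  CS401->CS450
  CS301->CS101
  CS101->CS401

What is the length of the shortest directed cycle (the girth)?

4

For each vertex v, BFS finds the shortest path from v back to v.
The shortest such closed walk is CS201 → CS340 → CS101 → CS401 → CS201, length 4.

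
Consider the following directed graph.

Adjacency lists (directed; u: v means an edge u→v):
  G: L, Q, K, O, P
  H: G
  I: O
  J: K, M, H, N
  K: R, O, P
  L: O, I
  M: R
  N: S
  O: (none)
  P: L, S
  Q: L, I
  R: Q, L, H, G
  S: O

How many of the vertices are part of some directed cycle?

A vertex is on a directed cycle iff it belongs to a strongly connected component of size ≥ 2 (or has a self-loop).
The vertices on cycles are {G, H, K, R} — 4 in total.

4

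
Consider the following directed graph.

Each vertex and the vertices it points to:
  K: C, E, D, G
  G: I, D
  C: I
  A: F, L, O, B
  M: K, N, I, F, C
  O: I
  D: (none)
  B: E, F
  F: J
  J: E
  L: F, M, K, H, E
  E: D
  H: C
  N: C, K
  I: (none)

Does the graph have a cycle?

DFS with white/gray/black marking, starting from M:
M gray
  K gray
    C gray
      I gray
      I black
    C black
    E gray
      D gray
      D black
    E black
    K→D: D black — skip
    G gray
      G→I: I black — skip
      G→D: D black — skip
    G black
  K black
  N gray
    N→C: C black — skip
    N→K: K black — skip
  N black
  M→I: I black — skip
  F gray
    J gray
      J→E: E black — skip
    J black
  F black
  M→C: C black — skip
M black
A gray
  A→F: F black — skip
  L gray
    L→F: F black — skip
    L→M: M black — skip
    L→K: K black — skip
    H gray
      H→C: C black — skip
    H black
    L→E: E black — skip
  L black
  O gray
    O→I: I black — skip
  O black
  B gray
    B→E: E black — skip
    B→F: F black — skip
  B black
A black
Every edge goes to a white or black vertex — no back edge, so the graph is acyclic.

No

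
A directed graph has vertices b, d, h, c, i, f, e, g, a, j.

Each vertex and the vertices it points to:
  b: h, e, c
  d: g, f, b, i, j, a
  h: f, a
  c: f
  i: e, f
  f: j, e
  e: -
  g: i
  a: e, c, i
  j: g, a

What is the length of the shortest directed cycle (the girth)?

For each vertex v, BFS finds the shortest path from v back to v.
The shortest such closed walk is c → f → j → a → c, length 4.

4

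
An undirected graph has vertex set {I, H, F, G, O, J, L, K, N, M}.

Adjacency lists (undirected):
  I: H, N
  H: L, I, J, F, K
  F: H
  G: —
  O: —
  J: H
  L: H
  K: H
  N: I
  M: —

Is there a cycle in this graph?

No

DFS, tracking each vertex's parent; an edge to a visited non-parent vertex closes a cycle.
Start from N:
visit N (parent –)
  visit I (parent N)
    visit H (parent I)
      visit L (parent H)
        L–H: parent, skip
      H–I: parent, skip
      visit J (parent H)
        J–H: parent, skip
      visit F (parent H)
        F–H: parent, skip
      visit K (parent H)
        K–H: parent, skip
    I–N: parent, skip
visit G (parent –)
visit O (parent –)
visit M (parent –)
No non-parent visited neighbor found — the graph is a forest.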